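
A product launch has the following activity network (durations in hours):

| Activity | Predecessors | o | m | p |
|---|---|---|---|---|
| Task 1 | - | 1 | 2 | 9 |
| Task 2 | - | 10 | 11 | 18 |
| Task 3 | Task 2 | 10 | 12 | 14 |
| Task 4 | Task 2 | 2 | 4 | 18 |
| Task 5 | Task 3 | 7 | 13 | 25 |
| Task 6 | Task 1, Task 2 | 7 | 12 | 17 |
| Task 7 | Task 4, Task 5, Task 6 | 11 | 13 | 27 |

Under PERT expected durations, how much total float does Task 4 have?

te_Task 1 = (1 + 4·2 + 9)/6 = 18/6 = 3
te_Task 2 = (10 + 4·11 + 18)/6 = 72/6 = 12
te_Task 3 = (10 + 4·12 + 14)/6 = 72/6 = 12
te_Task 4 = (2 + 4·4 + 18)/6 = 36/6 = 6
te_Task 5 = (7 + 4·13 + 25)/6 = 84/6 = 14
te_Task 6 = (7 + 4·12 + 17)/6 = 72/6 = 12
te_Task 7 = (11 + 4·13 + 27)/6 = 90/6 = 15

Forward pass:
ES_Task 1 = 0; EF_Task 1 = 3
ES_Task 2 = 0; EF_Task 2 = 12
ES_Task 3 = 12; EF_Task 3 = 12+12 = 24
ES_Task 4 = 12; EF_Task 4 = 12+6 = 18
ES_Task 5 = 24; EF_Task 5 = 24+14 = 38
ES_Task 6 = max(EF_Task 1=3, EF_Task 2=12) = 12; EF_Task 6 = 12+12 = 24
ES_Task 7 = max(EF_Task 4=18, EF_Task 5=38, EF_Task 6=24) = 38; EF_Task 7 = 38+15 = 53
Expected project duration μ = 53 hours. Critical path: Task 2 → Task 3 → Task 5 → Task 7.

Backward pass:
LF_Task 7 = 53; LS_Task 7 = 53−15 = 38
LF_Task 6 = LS_Task 7 = 38; LS_Task 6 = 38−12 = 26
LF_Task 5 = LS_Task 7 = 38; LS_Task 5 = 38−14 = 24
LF_Task 4 = LS_Task 7 = 38; LS_Task 4 = 38−6 = 32
LF_Task 3 = LS_Task 5 = 24; LS_Task 3 = 24−12 = 12
LF_Task 2 = min(LS_Task 3=12, LS_Task 4=32, LS_Task 6=26) = 12; LS_Task 2 = 12−12 = 0
LF_Task 1 = LS_Task 6 = 26; LS_Task 1 = 26−3 = 23
Slack_Task 4 = LS_Task 4 − ES_Task 4 = 32 − 12 = 20

20 hours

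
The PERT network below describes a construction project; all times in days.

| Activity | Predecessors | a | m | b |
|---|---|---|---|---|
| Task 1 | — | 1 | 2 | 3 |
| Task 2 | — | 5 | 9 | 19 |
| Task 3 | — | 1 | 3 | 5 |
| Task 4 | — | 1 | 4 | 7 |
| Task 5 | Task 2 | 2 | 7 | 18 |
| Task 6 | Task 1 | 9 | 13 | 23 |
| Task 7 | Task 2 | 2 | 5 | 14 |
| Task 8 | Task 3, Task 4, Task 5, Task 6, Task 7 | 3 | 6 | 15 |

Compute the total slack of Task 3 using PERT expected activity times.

15 days

te_Task 1 = (1 + 4·2 + 3)/6 = 12/6 = 2
te_Task 2 = (5 + 4·9 + 19)/6 = 60/6 = 10
te_Task 3 = (1 + 4·3 + 5)/6 = 18/6 = 3
te_Task 4 = (1 + 4·4 + 7)/6 = 24/6 = 4
te_Task 5 = (2 + 4·7 + 18)/6 = 48/6 = 8
te_Task 6 = (9 + 4·13 + 23)/6 = 84/6 = 14
te_Task 7 = (2 + 4·5 + 14)/6 = 36/6 = 6
te_Task 8 = (3 + 4·6 + 15)/6 = 42/6 = 7

Forward pass:
ES_Task 1 = 0; EF_Task 1 = 2
ES_Task 2 = 0; EF_Task 2 = 10
ES_Task 3 = 0; EF_Task 3 = 3
ES_Task 4 = 0; EF_Task 4 = 4
ES_Task 5 = 10; EF_Task 5 = 10+8 = 18
ES_Task 6 = 2; EF_Task 6 = 2+14 = 16
ES_Task 7 = 10; EF_Task 7 = 10+6 = 16
ES_Task 8 = max(EF_Task 3=3, EF_Task 4=4, EF_Task 5=18, EF_Task 6=16, EF_Task 7=16) = 18; EF_Task 8 = 18+7 = 25
Expected project duration μ = 25 days. Critical path: Task 2 → Task 5 → Task 8.

Backward pass:
LF_Task 8 = 25; LS_Task 8 = 25−7 = 18
LF_Task 7 = LS_Task 8 = 18; LS_Task 7 = 18−6 = 12
LF_Task 6 = LS_Task 8 = 18; LS_Task 6 = 18−14 = 4
LF_Task 5 = LS_Task 8 = 18; LS_Task 5 = 18−8 = 10
LF_Task 4 = LS_Task 8 = 18; LS_Task 4 = 18−4 = 14
LF_Task 3 = LS_Task 8 = 18; LS_Task 3 = 18−3 = 15
LF_Task 2 = min(LS_Task 5=10, LS_Task 7=12) = 10; LS_Task 2 = 10−10 = 0
LF_Task 1 = LS_Task 6 = 4; LS_Task 1 = 4−2 = 2
Slack_Task 3 = LS_Task 3 − ES_Task 3 = 15 − 0 = 15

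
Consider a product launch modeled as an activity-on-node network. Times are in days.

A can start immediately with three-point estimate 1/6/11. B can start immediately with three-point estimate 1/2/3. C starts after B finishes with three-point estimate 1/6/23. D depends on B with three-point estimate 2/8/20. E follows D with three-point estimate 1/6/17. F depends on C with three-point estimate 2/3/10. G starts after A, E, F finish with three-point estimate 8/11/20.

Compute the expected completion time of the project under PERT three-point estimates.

te_A = (1 + 4·6 + 11)/6 = 36/6 = 6
te_B = (1 + 4·2 + 3)/6 = 12/6 = 2
te_C = (1 + 4·6 + 23)/6 = 48/6 = 8
te_D = (2 + 4·8 + 20)/6 = 54/6 = 9
te_E = (1 + 4·6 + 17)/6 = 42/6 = 7
te_F = (2 + 4·3 + 10)/6 = 24/6 = 4
te_G = (8 + 4·11 + 20)/6 = 72/6 = 12

Forward pass:
ES_A = 0; EF_A = 6
ES_B = 0; EF_B = 2
ES_C = 2; EF_C = 2+8 = 10
ES_D = 2; EF_D = 2+9 = 11
ES_E = 11; EF_E = 11+7 = 18
ES_F = 10; EF_F = 10+4 = 14
ES_G = max(EF_A=6, EF_E=18, EF_F=14) = 18; EF_G = 18+12 = 30
Expected project duration μ = 30 days. Critical path: B → D → E → G.

30 days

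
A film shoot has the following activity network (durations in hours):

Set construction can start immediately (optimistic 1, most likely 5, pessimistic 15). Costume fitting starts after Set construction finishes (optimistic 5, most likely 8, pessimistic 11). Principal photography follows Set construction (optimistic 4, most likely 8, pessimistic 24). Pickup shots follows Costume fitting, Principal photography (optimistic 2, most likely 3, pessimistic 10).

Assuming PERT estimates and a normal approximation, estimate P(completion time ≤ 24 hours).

te_Set construction = (1 + 4·5 + 15)/6 = 36/6 = 6; σ²_Set construction = ((15−1)/6)² = 5.444
te_Costume fitting = (5 + 4·8 + 11)/6 = 48/6 = 8; σ²_Costume fitting = ((11−5)/6)² = 1.000
te_Principal photography = (4 + 4·8 + 24)/6 = 60/6 = 10; σ²_Principal photography = ((24−4)/6)² = 11.111
te_Pickup shots = (2 + 4·3 + 10)/6 = 24/6 = 4; σ²_Pickup shots = ((10−2)/6)² = 1.778

Forward pass:
ES_Set construction = 0; EF_Set construction = 6
ES_Costume fitting = 6; EF_Costume fitting = 6+8 = 14
ES_Principal photography = 6; EF_Principal photography = 6+10 = 16
ES_Pickup shots = max(EF_Costume fitting=14, EF_Principal photography=16) = 16; EF_Pickup shots = 16+4 = 20
Expected project duration μ = 20 hours. Critical path: Set construction → Principal photography → Pickup shots.

Variance along critical path = 5.444 + 11.111 + 1.778 = 18.333; σ = √18.333 = 4.282 hours.
Z = (24 − 20) / 4.282 = 0.934
P(T ≤ 24) = Φ(0.934) ≈ 0.825

0.825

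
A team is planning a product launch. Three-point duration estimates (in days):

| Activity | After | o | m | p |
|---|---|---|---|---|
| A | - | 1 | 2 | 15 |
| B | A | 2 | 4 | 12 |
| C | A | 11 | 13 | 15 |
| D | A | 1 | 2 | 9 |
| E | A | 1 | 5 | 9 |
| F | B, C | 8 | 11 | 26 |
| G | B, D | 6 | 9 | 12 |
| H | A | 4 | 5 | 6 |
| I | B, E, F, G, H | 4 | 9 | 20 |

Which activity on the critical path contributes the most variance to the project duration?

te_A = (1 + 4·2 + 15)/6 = 24/6 = 4; σ²_A = ((15−1)/6)² = 5.444
te_B = (2 + 4·4 + 12)/6 = 30/6 = 5; σ²_B = ((12−2)/6)² = 2.778
te_C = (11 + 4·13 + 15)/6 = 78/6 = 13; σ²_C = ((15−11)/6)² = 0.444
te_D = (1 + 4·2 + 9)/6 = 18/6 = 3; σ²_D = ((9−1)/6)² = 1.778
te_E = (1 + 4·5 + 9)/6 = 30/6 = 5; σ²_E = ((9−1)/6)² = 1.778
te_F = (8 + 4·11 + 26)/6 = 78/6 = 13; σ²_F = ((26−8)/6)² = 9.000
te_G = (6 + 4·9 + 12)/6 = 54/6 = 9; σ²_G = ((12−6)/6)² = 1.000
te_H = (4 + 4·5 + 6)/6 = 30/6 = 5; σ²_H = ((6−4)/6)² = 0.111
te_I = (4 + 4·9 + 20)/6 = 60/6 = 10; σ²_I = ((20−4)/6)² = 7.111

Forward pass:
ES_A = 0; EF_A = 4
ES_B = 4; EF_B = 4+5 = 9
ES_C = 4; EF_C = 4+13 = 17
ES_D = 4; EF_D = 4+3 = 7
ES_E = 4; EF_E = 4+5 = 9
ES_F = max(EF_B=9, EF_C=17) = 17; EF_F = 17+13 = 30
ES_G = max(EF_B=9, EF_D=7) = 9; EF_G = 9+9 = 18
ES_H = 4; EF_H = 4+5 = 9
ES_I = max(EF_B=9, EF_E=9, EF_F=30, EF_G=18, EF_H=9) = 30; EF_I = 30+10 = 40
Expected project duration μ = 40 days. Critical path: A → C → F → I.

Variances on critical path: σ²_A=5.444, σ²_C=0.444, σ²_F=9.000, σ²_I=7.111.
Largest is σ²_F = 9.000.

F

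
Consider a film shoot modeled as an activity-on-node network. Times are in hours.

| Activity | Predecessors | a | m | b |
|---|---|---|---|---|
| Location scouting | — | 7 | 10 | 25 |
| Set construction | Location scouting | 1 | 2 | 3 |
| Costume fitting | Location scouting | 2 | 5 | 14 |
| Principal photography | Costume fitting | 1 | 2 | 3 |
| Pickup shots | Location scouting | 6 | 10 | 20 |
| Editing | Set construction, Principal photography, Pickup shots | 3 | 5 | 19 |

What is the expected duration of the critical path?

30 hours

te_Location scouting = (7 + 4·10 + 25)/6 = 72/6 = 12
te_Set construction = (1 + 4·2 + 3)/6 = 12/6 = 2
te_Costume fitting = (2 + 4·5 + 14)/6 = 36/6 = 6
te_Principal photography = (1 + 4·2 + 3)/6 = 12/6 = 2
te_Pickup shots = (6 + 4·10 + 20)/6 = 66/6 = 11
te_Editing = (3 + 4·5 + 19)/6 = 42/6 = 7

Forward pass:
ES_Location scouting = 0; EF_Location scouting = 12
ES_Set construction = 12; EF_Set construction = 12+2 = 14
ES_Costume fitting = 12; EF_Costume fitting = 12+6 = 18
ES_Principal photography = 18; EF_Principal photography = 18+2 = 20
ES_Pickup shots = 12; EF_Pickup shots = 12+11 = 23
ES_Editing = max(EF_Set construction=14, EF_Principal photography=20, EF_Pickup shots=23) = 23; EF_Editing = 23+7 = 30
Expected project duration μ = 30 hours. Critical path: Location scouting → Pickup shots → Editing.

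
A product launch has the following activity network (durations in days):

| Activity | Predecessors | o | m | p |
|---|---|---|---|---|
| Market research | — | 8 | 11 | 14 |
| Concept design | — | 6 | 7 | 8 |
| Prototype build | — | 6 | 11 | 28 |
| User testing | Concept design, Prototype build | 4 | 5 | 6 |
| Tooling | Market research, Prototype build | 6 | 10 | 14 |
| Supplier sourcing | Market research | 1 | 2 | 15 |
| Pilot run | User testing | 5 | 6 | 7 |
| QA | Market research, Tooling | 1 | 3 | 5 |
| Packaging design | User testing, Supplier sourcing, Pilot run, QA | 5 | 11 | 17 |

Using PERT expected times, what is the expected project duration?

37 days

te_Market research = (8 + 4·11 + 14)/6 = 66/6 = 11
te_Concept design = (6 + 4·7 + 8)/6 = 42/6 = 7
te_Prototype build = (6 + 4·11 + 28)/6 = 78/6 = 13
te_User testing = (4 + 4·5 + 6)/6 = 30/6 = 5
te_Tooling = (6 + 4·10 + 14)/6 = 60/6 = 10
te_Supplier sourcing = (1 + 4·2 + 15)/6 = 24/6 = 4
te_Pilot run = (5 + 4·6 + 7)/6 = 36/6 = 6
te_QA = (1 + 4·3 + 5)/6 = 18/6 = 3
te_Packaging design = (5 + 4·11 + 17)/6 = 66/6 = 11

Forward pass:
ES_Market research = 0; EF_Market research = 11
ES_Concept design = 0; EF_Concept design = 7
ES_Prototype build = 0; EF_Prototype build = 13
ES_User testing = max(EF_Concept design=7, EF_Prototype build=13) = 13; EF_User testing = 13+5 = 18
ES_Tooling = max(EF_Market research=11, EF_Prototype build=13) = 13; EF_Tooling = 13+10 = 23
ES_Supplier sourcing = 11; EF_Supplier sourcing = 11+4 = 15
ES_Pilot run = 18; EF_Pilot run = 18+6 = 24
ES_QA = max(EF_Market research=11, EF_Tooling=23) = 23; EF_QA = 23+3 = 26
ES_Packaging design = max(EF_User testing=18, EF_Supplier sourcing=15, EF_Pilot run=24, EF_QA=26) = 26; EF_Packaging design = 26+11 = 37
Expected project duration μ = 37 days. Critical path: Prototype build → Tooling → QA → Packaging design.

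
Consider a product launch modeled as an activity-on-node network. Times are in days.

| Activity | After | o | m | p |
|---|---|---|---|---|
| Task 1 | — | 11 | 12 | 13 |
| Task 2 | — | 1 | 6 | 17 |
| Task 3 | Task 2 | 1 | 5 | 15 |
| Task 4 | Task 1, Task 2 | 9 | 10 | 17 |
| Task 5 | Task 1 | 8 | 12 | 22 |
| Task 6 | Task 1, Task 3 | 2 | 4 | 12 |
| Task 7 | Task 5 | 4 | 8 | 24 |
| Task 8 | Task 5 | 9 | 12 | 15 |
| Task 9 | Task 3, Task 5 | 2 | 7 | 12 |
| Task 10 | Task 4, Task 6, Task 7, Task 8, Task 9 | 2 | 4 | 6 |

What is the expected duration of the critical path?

41 days

te_Task 1 = (11 + 4·12 + 13)/6 = 72/6 = 12
te_Task 2 = (1 + 4·6 + 17)/6 = 42/6 = 7
te_Task 3 = (1 + 4·5 + 15)/6 = 36/6 = 6
te_Task 4 = (9 + 4·10 + 17)/6 = 66/6 = 11
te_Task 5 = (8 + 4·12 + 22)/6 = 78/6 = 13
te_Task 6 = (2 + 4·4 + 12)/6 = 30/6 = 5
te_Task 7 = (4 + 4·8 + 24)/6 = 60/6 = 10
te_Task 8 = (9 + 4·12 + 15)/6 = 72/6 = 12
te_Task 9 = (2 + 4·7 + 12)/6 = 42/6 = 7
te_Task 10 = (2 + 4·4 + 6)/6 = 24/6 = 4

Forward pass:
ES_Task 1 = 0; EF_Task 1 = 12
ES_Task 2 = 0; EF_Task 2 = 7
ES_Task 3 = 7; EF_Task 3 = 7+6 = 13
ES_Task 4 = max(EF_Task 1=12, EF_Task 2=7) = 12; EF_Task 4 = 12+11 = 23
ES_Task 5 = 12; EF_Task 5 = 12+13 = 25
ES_Task 6 = max(EF_Task 1=12, EF_Task 3=13) = 13; EF_Task 6 = 13+5 = 18
ES_Task 7 = 25; EF_Task 7 = 25+10 = 35
ES_Task 8 = 25; EF_Task 8 = 25+12 = 37
ES_Task 9 = max(EF_Task 3=13, EF_Task 5=25) = 25; EF_Task 9 = 25+7 = 32
ES_Task 10 = max(EF_Task 4=23, EF_Task 6=18, EF_Task 7=35, EF_Task 8=37, EF_Task 9=32) = 37; EF_Task 10 = 37+4 = 41
Expected project duration μ = 41 days. Critical path: Task 1 → Task 5 → Task 8 → Task 10.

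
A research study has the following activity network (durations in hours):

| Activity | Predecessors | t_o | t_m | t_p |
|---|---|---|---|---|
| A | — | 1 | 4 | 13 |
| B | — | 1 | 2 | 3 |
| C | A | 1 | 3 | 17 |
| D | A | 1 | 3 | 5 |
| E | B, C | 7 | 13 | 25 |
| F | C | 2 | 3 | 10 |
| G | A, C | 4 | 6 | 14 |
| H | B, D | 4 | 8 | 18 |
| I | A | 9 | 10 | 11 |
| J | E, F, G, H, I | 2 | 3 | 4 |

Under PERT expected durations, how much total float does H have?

7 hours

te_A = (1 + 4·4 + 13)/6 = 30/6 = 5
te_B = (1 + 4·2 + 3)/6 = 12/6 = 2
te_C = (1 + 4·3 + 17)/6 = 30/6 = 5
te_D = (1 + 4·3 + 5)/6 = 18/6 = 3
te_E = (7 + 4·13 + 25)/6 = 84/6 = 14
te_F = (2 + 4·3 + 10)/6 = 24/6 = 4
te_G = (4 + 4·6 + 14)/6 = 42/6 = 7
te_H = (4 + 4·8 + 18)/6 = 54/6 = 9
te_I = (9 + 4·10 + 11)/6 = 60/6 = 10
te_J = (2 + 4·3 + 4)/6 = 18/6 = 3

Forward pass:
ES_A = 0; EF_A = 5
ES_B = 0; EF_B = 2
ES_C = 5; EF_C = 5+5 = 10
ES_D = 5; EF_D = 5+3 = 8
ES_E = max(EF_B=2, EF_C=10) = 10; EF_E = 10+14 = 24
ES_F = 10; EF_F = 10+4 = 14
ES_G = max(EF_A=5, EF_C=10) = 10; EF_G = 10+7 = 17
ES_H = max(EF_B=2, EF_D=8) = 8; EF_H = 8+9 = 17
ES_I = 5; EF_I = 5+10 = 15
ES_J = max(EF_E=24, EF_F=14, EF_G=17, EF_H=17, EF_I=15) = 24; EF_J = 24+3 = 27
Expected project duration μ = 27 hours. Critical path: A → C → E → J.

Backward pass:
LF_J = 27; LS_J = 27−3 = 24
LF_I = LS_J = 24; LS_I = 24−10 = 14
LF_H = LS_J = 24; LS_H = 24−9 = 15
LF_G = LS_J = 24; LS_G = 24−7 = 17
LF_F = LS_J = 24; LS_F = 24−4 = 20
LF_E = LS_J = 24; LS_E = 24−14 = 10
LF_D = LS_H = 15; LS_D = 15−3 = 12
LF_C = min(LS_E=10, LS_F=20, LS_G=17) = 10; LS_C = 10−5 = 5
LF_B = min(LS_E=10, LS_H=15) = 10; LS_B = 10−2 = 8
LF_A = min(LS_C=5, LS_D=12, LS_G=17, LS_I=14) = 5; LS_A = 5−5 = 0
Slack_H = LS_H − ES_H = 15 − 8 = 7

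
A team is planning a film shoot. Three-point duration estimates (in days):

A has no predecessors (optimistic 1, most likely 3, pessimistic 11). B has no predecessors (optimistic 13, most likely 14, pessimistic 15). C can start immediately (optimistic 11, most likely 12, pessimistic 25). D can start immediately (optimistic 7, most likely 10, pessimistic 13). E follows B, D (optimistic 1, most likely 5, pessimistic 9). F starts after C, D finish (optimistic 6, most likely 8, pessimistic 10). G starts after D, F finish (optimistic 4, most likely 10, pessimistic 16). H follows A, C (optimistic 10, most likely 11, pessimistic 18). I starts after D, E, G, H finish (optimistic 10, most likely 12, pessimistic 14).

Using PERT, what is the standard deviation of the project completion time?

te_A = (1 + 4·3 + 11)/6 = 24/6 = 4; σ²_A = ((11−1)/6)² = 2.778
te_B = (13 + 4·14 + 15)/6 = 84/6 = 14; σ²_B = ((15−13)/6)² = 0.111
te_C = (11 + 4·12 + 25)/6 = 84/6 = 14; σ²_C = ((25−11)/6)² = 5.444
te_D = (7 + 4·10 + 13)/6 = 60/6 = 10; σ²_D = ((13−7)/6)² = 1.000
te_E = (1 + 4·5 + 9)/6 = 30/6 = 5; σ²_E = ((9−1)/6)² = 1.778
te_F = (6 + 4·8 + 10)/6 = 48/6 = 8; σ²_F = ((10−6)/6)² = 0.444
te_G = (4 + 4·10 + 16)/6 = 60/6 = 10; σ²_G = ((16−4)/6)² = 4.000
te_H = (10 + 4·11 + 18)/6 = 72/6 = 12; σ²_H = ((18−10)/6)² = 1.778
te_I = (10 + 4·12 + 14)/6 = 72/6 = 12; σ²_I = ((14−10)/6)² = 0.444

Forward pass:
ES_A = 0; EF_A = 4
ES_B = 0; EF_B = 14
ES_C = 0; EF_C = 14
ES_D = 0; EF_D = 10
ES_E = max(EF_B=14, EF_D=10) = 14; EF_E = 14+5 = 19
ES_F = max(EF_C=14, EF_D=10) = 14; EF_F = 14+8 = 22
ES_G = max(EF_D=10, EF_F=22) = 22; EF_G = 22+10 = 32
ES_H = max(EF_A=4, EF_C=14) = 14; EF_H = 14+12 = 26
ES_I = max(EF_D=10, EF_E=19, EF_G=32, EF_H=26) = 32; EF_I = 32+12 = 44
Expected project duration μ = 44 days. Critical path: C → F → G → I.

Variance along critical path = 5.444 + 0.444 + 4.000 + 0.444 = 10.333
σ = √10.333 = 3.215 days

3.21 days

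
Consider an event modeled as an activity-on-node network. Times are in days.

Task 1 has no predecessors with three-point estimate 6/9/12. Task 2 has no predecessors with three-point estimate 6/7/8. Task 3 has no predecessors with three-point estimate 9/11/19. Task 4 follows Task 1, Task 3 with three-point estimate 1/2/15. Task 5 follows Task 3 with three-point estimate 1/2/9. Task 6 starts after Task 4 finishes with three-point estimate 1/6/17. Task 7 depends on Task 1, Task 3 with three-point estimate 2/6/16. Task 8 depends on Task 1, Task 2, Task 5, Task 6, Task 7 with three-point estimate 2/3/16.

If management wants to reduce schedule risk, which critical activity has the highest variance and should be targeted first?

Task 6

te_Task 1 = (6 + 4·9 + 12)/6 = 54/6 = 9; σ²_Task 1 = ((12−6)/6)² = 1.000
te_Task 2 = (6 + 4·7 + 8)/6 = 42/6 = 7; σ²_Task 2 = ((8−6)/6)² = 0.111
te_Task 3 = (9 + 4·11 + 19)/6 = 72/6 = 12; σ²_Task 3 = ((19−9)/6)² = 2.778
te_Task 4 = (1 + 4·2 + 15)/6 = 24/6 = 4; σ²_Task 4 = ((15−1)/6)² = 5.444
te_Task 5 = (1 + 4·2 + 9)/6 = 18/6 = 3; σ²_Task 5 = ((9−1)/6)² = 1.778
te_Task 6 = (1 + 4·6 + 17)/6 = 42/6 = 7; σ²_Task 6 = ((17−1)/6)² = 7.111
te_Task 7 = (2 + 4·6 + 16)/6 = 42/6 = 7; σ²_Task 7 = ((16−2)/6)² = 5.444
te_Task 8 = (2 + 4·3 + 16)/6 = 30/6 = 5; σ²_Task 8 = ((16−2)/6)² = 5.444

Forward pass:
ES_Task 1 = 0; EF_Task 1 = 9
ES_Task 2 = 0; EF_Task 2 = 7
ES_Task 3 = 0; EF_Task 3 = 12
ES_Task 4 = max(EF_Task 1=9, EF_Task 3=12) = 12; EF_Task 4 = 12+4 = 16
ES_Task 5 = 12; EF_Task 5 = 12+3 = 15
ES_Task 6 = 16; EF_Task 6 = 16+7 = 23
ES_Task 7 = max(EF_Task 1=9, EF_Task 3=12) = 12; EF_Task 7 = 12+7 = 19
ES_Task 8 = max(EF_Task 1=9, EF_Task 2=7, EF_Task 5=15, EF_Task 6=23, EF_Task 7=19) = 23; EF_Task 8 = 23+5 = 28
Expected project duration μ = 28 days. Critical path: Task 3 → Task 4 → Task 6 → Task 8.

Variances on critical path: σ²_Task 3=2.778, σ²_Task 4=5.444, σ²_Task 6=7.111, σ²_Task 8=5.444.
Largest is σ²_Task 6 = 7.111.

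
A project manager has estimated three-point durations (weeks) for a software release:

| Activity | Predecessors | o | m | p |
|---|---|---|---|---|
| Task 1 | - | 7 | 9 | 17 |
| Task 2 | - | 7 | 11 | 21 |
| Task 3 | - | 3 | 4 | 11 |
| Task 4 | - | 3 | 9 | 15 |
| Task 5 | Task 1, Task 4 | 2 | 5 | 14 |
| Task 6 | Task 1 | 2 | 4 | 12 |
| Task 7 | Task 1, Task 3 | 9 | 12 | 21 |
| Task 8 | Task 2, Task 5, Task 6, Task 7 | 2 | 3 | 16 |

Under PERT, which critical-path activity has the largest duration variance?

te_Task 1 = (7 + 4·9 + 17)/6 = 60/6 = 10; σ²_Task 1 = ((17−7)/6)² = 2.778
te_Task 2 = (7 + 4·11 + 21)/6 = 72/6 = 12; σ²_Task 2 = ((21−7)/6)² = 5.444
te_Task 3 = (3 + 4·4 + 11)/6 = 30/6 = 5; σ²_Task 3 = ((11−3)/6)² = 1.778
te_Task 4 = (3 + 4·9 + 15)/6 = 54/6 = 9; σ²_Task 4 = ((15−3)/6)² = 4.000
te_Task 5 = (2 + 4·5 + 14)/6 = 36/6 = 6; σ²_Task 5 = ((14−2)/6)² = 4.000
te_Task 6 = (2 + 4·4 + 12)/6 = 30/6 = 5; σ²_Task 6 = ((12−2)/6)² = 2.778
te_Task 7 = (9 + 4·12 + 21)/6 = 78/6 = 13; σ²_Task 7 = ((21−9)/6)² = 4.000
te_Task 8 = (2 + 4·3 + 16)/6 = 30/6 = 5; σ²_Task 8 = ((16−2)/6)² = 5.444

Forward pass:
ES_Task 1 = 0; EF_Task 1 = 10
ES_Task 2 = 0; EF_Task 2 = 12
ES_Task 3 = 0; EF_Task 3 = 5
ES_Task 4 = 0; EF_Task 4 = 9
ES_Task 5 = max(EF_Task 1=10, EF_Task 4=9) = 10; EF_Task 5 = 10+6 = 16
ES_Task 6 = 10; EF_Task 6 = 10+5 = 15
ES_Task 7 = max(EF_Task 1=10, EF_Task 3=5) = 10; EF_Task 7 = 10+13 = 23
ES_Task 8 = max(EF_Task 2=12, EF_Task 5=16, EF_Task 6=15, EF_Task 7=23) = 23; EF_Task 8 = 23+5 = 28
Expected project duration μ = 28 weeks. Critical path: Task 1 → Task 7 → Task 8.

Variances on critical path: σ²_Task 1=2.778, σ²_Task 7=4.000, σ²_Task 8=5.444.
Largest is σ²_Task 8 = 5.444.

Task 8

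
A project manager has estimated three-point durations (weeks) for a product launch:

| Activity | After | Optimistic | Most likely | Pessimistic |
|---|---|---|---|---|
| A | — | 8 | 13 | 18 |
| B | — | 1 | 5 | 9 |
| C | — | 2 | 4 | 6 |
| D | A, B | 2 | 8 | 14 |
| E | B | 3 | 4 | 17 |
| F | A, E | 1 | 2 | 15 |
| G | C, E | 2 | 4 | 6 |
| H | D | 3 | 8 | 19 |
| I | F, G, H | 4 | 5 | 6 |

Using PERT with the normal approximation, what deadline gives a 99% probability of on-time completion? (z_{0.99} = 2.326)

te_A = (8 + 4·13 + 18)/6 = 78/6 = 13; σ²_A = ((18−8)/6)² = 2.778
te_B = (1 + 4·5 + 9)/6 = 30/6 = 5; σ²_B = ((9−1)/6)² = 1.778
te_C = (2 + 4·4 + 6)/6 = 24/6 = 4; σ²_C = ((6−2)/6)² = 0.444
te_D = (2 + 4·8 + 14)/6 = 48/6 = 8; σ²_D = ((14−2)/6)² = 4.000
te_E = (3 + 4·4 + 17)/6 = 36/6 = 6; σ²_E = ((17−3)/6)² = 5.444
te_F = (1 + 4·2 + 15)/6 = 24/6 = 4; σ²_F = ((15−1)/6)² = 5.444
te_G = (2 + 4·4 + 6)/6 = 24/6 = 4; σ²_G = ((6−2)/6)² = 0.444
te_H = (3 + 4·8 + 19)/6 = 54/6 = 9; σ²_H = ((19−3)/6)² = 7.111
te_I = (4 + 4·5 + 6)/6 = 30/6 = 5; σ²_I = ((6−4)/6)² = 0.111

Forward pass:
ES_A = 0; EF_A = 13
ES_B = 0; EF_B = 5
ES_C = 0; EF_C = 4
ES_D = max(EF_A=13, EF_B=5) = 13; EF_D = 13+8 = 21
ES_E = 5; EF_E = 5+6 = 11
ES_F = max(EF_A=13, EF_E=11) = 13; EF_F = 13+4 = 17
ES_G = max(EF_C=4, EF_E=11) = 11; EF_G = 11+4 = 15
ES_H = 21; EF_H = 21+9 = 30
ES_I = max(EF_F=17, EF_G=15, EF_H=30) = 30; EF_I = 30+5 = 35
Expected project duration μ = 35 weeks. Critical path: A → D → H → I.

Variance along critical path = 2.778 + 4.000 + 7.111 + 0.111 = 14.000; σ = 3.742 weeks.
D = μ + z·σ = 35 + 2.326·3.742 = 43.7 weeks

43.7 weeks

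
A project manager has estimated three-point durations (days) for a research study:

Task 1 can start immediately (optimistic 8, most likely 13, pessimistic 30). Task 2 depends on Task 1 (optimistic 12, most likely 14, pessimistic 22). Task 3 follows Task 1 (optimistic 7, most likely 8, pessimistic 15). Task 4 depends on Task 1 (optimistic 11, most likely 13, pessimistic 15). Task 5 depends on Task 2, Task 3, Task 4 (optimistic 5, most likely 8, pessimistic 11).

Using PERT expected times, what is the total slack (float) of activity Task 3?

te_Task 1 = (8 + 4·13 + 30)/6 = 90/6 = 15
te_Task 2 = (12 + 4·14 + 22)/6 = 90/6 = 15
te_Task 3 = (7 + 4·8 + 15)/6 = 54/6 = 9
te_Task 4 = (11 + 4·13 + 15)/6 = 78/6 = 13
te_Task 5 = (5 + 4·8 + 11)/6 = 48/6 = 8

Forward pass:
ES_Task 1 = 0; EF_Task 1 = 15
ES_Task 2 = 15; EF_Task 2 = 15+15 = 30
ES_Task 3 = 15; EF_Task 3 = 15+9 = 24
ES_Task 4 = 15; EF_Task 4 = 15+13 = 28
ES_Task 5 = max(EF_Task 2=30, EF_Task 3=24, EF_Task 4=28) = 30; EF_Task 5 = 30+8 = 38
Expected project duration μ = 38 days. Critical path: Task 1 → Task 2 → Task 5.

Backward pass:
LF_Task 5 = 38; LS_Task 5 = 38−8 = 30
LF_Task 4 = LS_Task 5 = 30; LS_Task 4 = 30−13 = 17
LF_Task 3 = LS_Task 5 = 30; LS_Task 3 = 30−9 = 21
LF_Task 2 = LS_Task 5 = 30; LS_Task 2 = 30−15 = 15
LF_Task 1 = min(LS_Task 2=15, LS_Task 3=21, LS_Task 4=17) = 15; LS_Task 1 = 15−15 = 0
Slack_Task 3 = LS_Task 3 − ES_Task 3 = 21 − 15 = 6

6 days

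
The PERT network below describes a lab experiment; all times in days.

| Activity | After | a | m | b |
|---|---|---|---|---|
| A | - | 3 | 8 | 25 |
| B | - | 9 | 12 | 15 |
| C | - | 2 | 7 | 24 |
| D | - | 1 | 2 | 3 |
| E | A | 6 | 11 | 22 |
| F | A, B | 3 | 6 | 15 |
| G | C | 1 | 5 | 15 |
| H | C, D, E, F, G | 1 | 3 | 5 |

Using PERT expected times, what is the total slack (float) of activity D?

te_A = (3 + 4·8 + 25)/6 = 60/6 = 10
te_B = (9 + 4·12 + 15)/6 = 72/6 = 12
te_C = (2 + 4·7 + 24)/6 = 54/6 = 9
te_D = (1 + 4·2 + 3)/6 = 12/6 = 2
te_E = (6 + 4·11 + 22)/6 = 72/6 = 12
te_F = (3 + 4·6 + 15)/6 = 42/6 = 7
te_G = (1 + 4·5 + 15)/6 = 36/6 = 6
te_H = (1 + 4·3 + 5)/6 = 18/6 = 3

Forward pass:
ES_A = 0; EF_A = 10
ES_B = 0; EF_B = 12
ES_C = 0; EF_C = 9
ES_D = 0; EF_D = 2
ES_E = 10; EF_E = 10+12 = 22
ES_F = max(EF_A=10, EF_B=12) = 12; EF_F = 12+7 = 19
ES_G = 9; EF_G = 9+6 = 15
ES_H = max(EF_C=9, EF_D=2, EF_E=22, EF_F=19, EF_G=15) = 22; EF_H = 22+3 = 25
Expected project duration μ = 25 days. Critical path: A → E → H.

Backward pass:
LF_H = 25; LS_H = 25−3 = 22
LF_G = LS_H = 22; LS_G = 22−6 = 16
LF_F = LS_H = 22; LS_F = 22−7 = 15
LF_E = LS_H = 22; LS_E = 22−12 = 10
LF_D = LS_H = 22; LS_D = 22−2 = 20
LF_C = min(LS_G=16, LS_H=22) = 16; LS_C = 16−9 = 7
LF_B = LS_F = 15; LS_B = 15−12 = 3
LF_A = min(LS_E=10, LS_F=15) = 10; LS_A = 10−10 = 0
Slack_D = LS_D − ES_D = 20 − 0 = 20

20 days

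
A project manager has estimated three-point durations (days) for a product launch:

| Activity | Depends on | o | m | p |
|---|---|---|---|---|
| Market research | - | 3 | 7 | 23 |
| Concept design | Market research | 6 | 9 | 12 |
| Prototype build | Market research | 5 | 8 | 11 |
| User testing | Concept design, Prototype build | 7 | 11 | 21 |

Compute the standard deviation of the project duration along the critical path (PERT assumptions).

te_Market research = (3 + 4·7 + 23)/6 = 54/6 = 9; σ²_Market research = ((23−3)/6)² = 11.111
te_Concept design = (6 + 4·9 + 12)/6 = 54/6 = 9; σ²_Concept design = ((12−6)/6)² = 1.000
te_Prototype build = (5 + 4·8 + 11)/6 = 48/6 = 8; σ²_Prototype build = ((11−5)/6)² = 1.000
te_User testing = (7 + 4·11 + 21)/6 = 72/6 = 12; σ²_User testing = ((21−7)/6)² = 5.444

Forward pass:
ES_Market research = 0; EF_Market research = 9
ES_Concept design = 9; EF_Concept design = 9+9 = 18
ES_Prototype build = 9; EF_Prototype build = 9+8 = 17
ES_User testing = max(EF_Concept design=18, EF_Prototype build=17) = 18; EF_User testing = 18+12 = 30
Expected project duration μ = 30 days. Critical path: Market research → Concept design → User testing.

Variance along critical path = 11.111 + 1.000 + 5.444 = 17.556
σ = √17.556 = 4.190 days

4.19 days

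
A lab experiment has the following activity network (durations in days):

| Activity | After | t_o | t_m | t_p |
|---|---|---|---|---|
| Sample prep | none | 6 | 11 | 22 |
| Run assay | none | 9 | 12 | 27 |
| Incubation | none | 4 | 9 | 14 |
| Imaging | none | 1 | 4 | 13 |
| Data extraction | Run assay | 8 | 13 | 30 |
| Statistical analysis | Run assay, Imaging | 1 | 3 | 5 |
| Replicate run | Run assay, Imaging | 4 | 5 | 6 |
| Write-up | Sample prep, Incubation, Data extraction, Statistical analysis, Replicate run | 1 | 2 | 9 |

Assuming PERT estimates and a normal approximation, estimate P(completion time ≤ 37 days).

te_Sample prep = (6 + 4·11 + 22)/6 = 72/6 = 12; σ²_Sample prep = ((22−6)/6)² = 7.111
te_Run assay = (9 + 4·12 + 27)/6 = 84/6 = 14; σ²_Run assay = ((27−9)/6)² = 9.000
te_Incubation = (4 + 4·9 + 14)/6 = 54/6 = 9; σ²_Incubation = ((14−4)/6)² = 2.778
te_Imaging = (1 + 4·4 + 13)/6 = 30/6 = 5; σ²_Imaging = ((13−1)/6)² = 4.000
te_Data extraction = (8 + 4·13 + 30)/6 = 90/6 = 15; σ²_Data extraction = ((30−8)/6)² = 13.444
te_Statistical analysis = (1 + 4·3 + 5)/6 = 18/6 = 3; σ²_Statistical analysis = ((5−1)/6)² = 0.444
te_Replicate run = (4 + 4·5 + 6)/6 = 30/6 = 5; σ²_Replicate run = ((6−4)/6)² = 0.111
te_Write-up = (1 + 4·2 + 9)/6 = 18/6 = 3; σ²_Write-up = ((9−1)/6)² = 1.778

Forward pass:
ES_Sample prep = 0; EF_Sample prep = 12
ES_Run assay = 0; EF_Run assay = 14
ES_Incubation = 0; EF_Incubation = 9
ES_Imaging = 0; EF_Imaging = 5
ES_Data extraction = 14; EF_Data extraction = 14+15 = 29
ES_Statistical analysis = max(EF_Run assay=14, EF_Imaging=5) = 14; EF_Statistical analysis = 14+3 = 17
ES_Replicate run = max(EF_Run assay=14, EF_Imaging=5) = 14; EF_Replicate run = 14+5 = 19
ES_Write-up = max(EF_Sample prep=12, EF_Incubation=9, EF_Data extraction=29, EF_Statistical analysis=17, EF_Replicate run=19) = 29; EF_Write-up = 29+3 = 32
Expected project duration μ = 32 days. Critical path: Run assay → Data extraction → Write-up.

Variance along critical path = 9.000 + 13.444 + 1.778 = 24.222; σ = √24.222 = 4.922 days.
Z = (37 − 32) / 4.922 = 1.016
P(T ≤ 37) = Φ(1.016) ≈ 0.845

0.845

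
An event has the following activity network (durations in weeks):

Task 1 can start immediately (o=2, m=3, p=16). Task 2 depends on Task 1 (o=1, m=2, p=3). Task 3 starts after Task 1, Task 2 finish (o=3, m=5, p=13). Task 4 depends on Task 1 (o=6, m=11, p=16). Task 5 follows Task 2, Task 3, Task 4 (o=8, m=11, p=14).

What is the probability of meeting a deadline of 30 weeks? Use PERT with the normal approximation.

te_Task 1 = (2 + 4·3 + 16)/6 = 30/6 = 5; σ²_Task 1 = ((16−2)/6)² = 5.444
te_Task 2 = (1 + 4·2 + 3)/6 = 12/6 = 2; σ²_Task 2 = ((3−1)/6)² = 0.111
te_Task 3 = (3 + 4·5 + 13)/6 = 36/6 = 6; σ²_Task 3 = ((13−3)/6)² = 2.778
te_Task 4 = (6 + 4·11 + 16)/6 = 66/6 = 11; σ²_Task 4 = ((16−6)/6)² = 2.778
te_Task 5 = (8 + 4·11 + 14)/6 = 66/6 = 11; σ²_Task 5 = ((14−8)/6)² = 1.000

Forward pass:
ES_Task 1 = 0; EF_Task 1 = 5
ES_Task 2 = 5; EF_Task 2 = 5+2 = 7
ES_Task 3 = max(EF_Task 1=5, EF_Task 2=7) = 7; EF_Task 3 = 7+6 = 13
ES_Task 4 = 5; EF_Task 4 = 5+11 = 16
ES_Task 5 = max(EF_Task 2=7, EF_Task 3=13, EF_Task 4=16) = 16; EF_Task 5 = 16+11 = 27
Expected project duration μ = 27 weeks. Critical path: Task 1 → Task 4 → Task 5.

Variance along critical path = 5.444 + 2.778 + 1.000 = 9.222; σ = √9.222 = 3.037 weeks.
Z = (30 − 27) / 3.037 = 0.988
P(T ≤ 30) = Φ(0.988) ≈ 0.838

0.838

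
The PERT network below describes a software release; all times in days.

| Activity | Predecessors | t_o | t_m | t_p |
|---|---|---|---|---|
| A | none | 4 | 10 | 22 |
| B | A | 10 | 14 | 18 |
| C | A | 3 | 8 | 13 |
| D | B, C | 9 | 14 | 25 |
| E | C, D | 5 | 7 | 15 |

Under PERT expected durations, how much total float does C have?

6 days

te_A = (4 + 4·10 + 22)/6 = 66/6 = 11
te_B = (10 + 4·14 + 18)/6 = 84/6 = 14
te_C = (3 + 4·8 + 13)/6 = 48/6 = 8
te_D = (9 + 4·14 + 25)/6 = 90/6 = 15
te_E = (5 + 4·7 + 15)/6 = 48/6 = 8

Forward pass:
ES_A = 0; EF_A = 11
ES_B = 11; EF_B = 11+14 = 25
ES_C = 11; EF_C = 11+8 = 19
ES_D = max(EF_B=25, EF_C=19) = 25; EF_D = 25+15 = 40
ES_E = max(EF_C=19, EF_D=40) = 40; EF_E = 40+8 = 48
Expected project duration μ = 48 days. Critical path: A → B → D → E.

Backward pass:
LF_E = 48; LS_E = 48−8 = 40
LF_D = LS_E = 40; LS_D = 40−15 = 25
LF_C = min(LS_D=25, LS_E=40) = 25; LS_C = 25−8 = 17
LF_B = LS_D = 25; LS_B = 25−14 = 11
LF_A = min(LS_B=11, LS_C=17) = 11; LS_A = 11−11 = 0
Slack_C = LS_C − ES_C = 17 − 11 = 6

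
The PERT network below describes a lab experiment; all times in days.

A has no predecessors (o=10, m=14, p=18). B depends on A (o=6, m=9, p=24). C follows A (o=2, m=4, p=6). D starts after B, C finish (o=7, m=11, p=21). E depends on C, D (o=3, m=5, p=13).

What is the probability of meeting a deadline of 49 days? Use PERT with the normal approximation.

0.916

te_A = (10 + 4·14 + 18)/6 = 84/6 = 14; σ²_A = ((18−10)/6)² = 1.778
te_B = (6 + 4·9 + 24)/6 = 66/6 = 11; σ²_B = ((24−6)/6)² = 9.000
te_C = (2 + 4·4 + 6)/6 = 24/6 = 4; σ²_C = ((6−2)/6)² = 0.444
te_D = (7 + 4·11 + 21)/6 = 72/6 = 12; σ²_D = ((21−7)/6)² = 5.444
te_E = (3 + 4·5 + 13)/6 = 36/6 = 6; σ²_E = ((13−3)/6)² = 2.778

Forward pass:
ES_A = 0; EF_A = 14
ES_B = 14; EF_B = 14+11 = 25
ES_C = 14; EF_C = 14+4 = 18
ES_D = max(EF_B=25, EF_C=18) = 25; EF_D = 25+12 = 37
ES_E = max(EF_C=18, EF_D=37) = 37; EF_E = 37+6 = 43
Expected project duration μ = 43 days. Critical path: A → B → D → E.

Variance along critical path = 1.778 + 9.000 + 5.444 + 2.778 = 19.000; σ = √19.000 = 4.359 days.
Z = (49 − 43) / 4.359 = 1.376
P(T ≤ 49) = Φ(1.376) ≈ 0.916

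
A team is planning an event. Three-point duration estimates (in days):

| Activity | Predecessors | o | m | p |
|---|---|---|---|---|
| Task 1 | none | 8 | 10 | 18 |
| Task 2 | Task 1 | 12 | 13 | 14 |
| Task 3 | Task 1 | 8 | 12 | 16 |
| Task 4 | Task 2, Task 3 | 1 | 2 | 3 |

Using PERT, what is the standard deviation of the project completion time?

te_Task 1 = (8 + 4·10 + 18)/6 = 66/6 = 11; σ²_Task 1 = ((18−8)/6)² = 2.778
te_Task 2 = (12 + 4·13 + 14)/6 = 78/6 = 13; σ²_Task 2 = ((14−12)/6)² = 0.111
te_Task 3 = (8 + 4·12 + 16)/6 = 72/6 = 12; σ²_Task 3 = ((16−8)/6)² = 1.778
te_Task 4 = (1 + 4·2 + 3)/6 = 12/6 = 2; σ²_Task 4 = ((3−1)/6)² = 0.111

Forward pass:
ES_Task 1 = 0; EF_Task 1 = 11
ES_Task 2 = 11; EF_Task 2 = 11+13 = 24
ES_Task 3 = 11; EF_Task 3 = 11+12 = 23
ES_Task 4 = max(EF_Task 2=24, EF_Task 3=23) = 24; EF_Task 4 = 24+2 = 26
Expected project duration μ = 26 days. Critical path: Task 1 → Task 2 → Task 4.

Variance along critical path = 2.778 + 0.111 + 0.111 = 3.000
σ = √3.000 = 1.732 days

1.73 days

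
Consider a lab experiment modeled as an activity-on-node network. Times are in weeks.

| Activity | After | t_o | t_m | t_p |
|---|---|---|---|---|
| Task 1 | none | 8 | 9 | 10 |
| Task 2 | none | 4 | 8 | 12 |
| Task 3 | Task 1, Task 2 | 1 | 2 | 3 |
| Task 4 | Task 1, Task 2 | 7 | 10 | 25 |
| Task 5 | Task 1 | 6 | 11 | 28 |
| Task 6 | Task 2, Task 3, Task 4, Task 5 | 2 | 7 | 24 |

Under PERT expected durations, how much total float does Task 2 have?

2 weeks

te_Task 1 = (8 + 4·9 + 10)/6 = 54/6 = 9
te_Task 2 = (4 + 4·8 + 12)/6 = 48/6 = 8
te_Task 3 = (1 + 4·2 + 3)/6 = 12/6 = 2
te_Task 4 = (7 + 4·10 + 25)/6 = 72/6 = 12
te_Task 5 = (6 + 4·11 + 28)/6 = 78/6 = 13
te_Task 6 = (2 + 4·7 + 24)/6 = 54/6 = 9

Forward pass:
ES_Task 1 = 0; EF_Task 1 = 9
ES_Task 2 = 0; EF_Task 2 = 8
ES_Task 3 = max(EF_Task 1=9, EF_Task 2=8) = 9; EF_Task 3 = 9+2 = 11
ES_Task 4 = max(EF_Task 1=9, EF_Task 2=8) = 9; EF_Task 4 = 9+12 = 21
ES_Task 5 = 9; EF_Task 5 = 9+13 = 22
ES_Task 6 = max(EF_Task 2=8, EF_Task 3=11, EF_Task 4=21, EF_Task 5=22) = 22; EF_Task 6 = 22+9 = 31
Expected project duration μ = 31 weeks. Critical path: Task 1 → Task 5 → Task 6.

Backward pass:
LF_Task 6 = 31; LS_Task 6 = 31−9 = 22
LF_Task 5 = LS_Task 6 = 22; LS_Task 5 = 22−13 = 9
LF_Task 4 = LS_Task 6 = 22; LS_Task 4 = 22−12 = 10
LF_Task 3 = LS_Task 6 = 22; LS_Task 3 = 22−2 = 20
LF_Task 2 = min(LS_Task 3=20, LS_Task 4=10, LS_Task 6=22) = 10; LS_Task 2 = 10−8 = 2
LF_Task 1 = min(LS_Task 3=20, LS_Task 4=10, LS_Task 5=9) = 9; LS_Task 1 = 9−9 = 0
Slack_Task 2 = LS_Task 2 − ES_Task 2 = 2 − 0 = 2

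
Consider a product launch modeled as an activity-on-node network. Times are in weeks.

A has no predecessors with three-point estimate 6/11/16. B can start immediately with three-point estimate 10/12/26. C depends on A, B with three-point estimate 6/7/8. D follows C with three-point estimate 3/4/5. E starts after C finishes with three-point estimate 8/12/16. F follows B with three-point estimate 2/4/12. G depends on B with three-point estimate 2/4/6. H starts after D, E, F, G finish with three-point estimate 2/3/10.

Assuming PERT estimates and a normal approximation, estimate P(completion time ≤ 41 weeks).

0.888

te_A = (6 + 4·11 + 16)/6 = 66/6 = 11; σ²_A = ((16−6)/6)² = 2.778
te_B = (10 + 4·12 + 26)/6 = 84/6 = 14; σ²_B = ((26−10)/6)² = 7.111
te_C = (6 + 4·7 + 8)/6 = 42/6 = 7; σ²_C = ((8−6)/6)² = 0.111
te_D = (3 + 4·4 + 5)/6 = 24/6 = 4; σ²_D = ((5−3)/6)² = 0.111
te_E = (8 + 4·12 + 16)/6 = 72/6 = 12; σ²_E = ((16−8)/6)² = 1.778
te_F = (2 + 4·4 + 12)/6 = 30/6 = 5; σ²_F = ((12−2)/6)² = 2.778
te_G = (2 + 4·4 + 6)/6 = 24/6 = 4; σ²_G = ((6−2)/6)² = 0.444
te_H = (2 + 4·3 + 10)/6 = 24/6 = 4; σ²_H = ((10−2)/6)² = 1.778

Forward pass:
ES_A = 0; EF_A = 11
ES_B = 0; EF_B = 14
ES_C = max(EF_A=11, EF_B=14) = 14; EF_C = 14+7 = 21
ES_D = 21; EF_D = 21+4 = 25
ES_E = 21; EF_E = 21+12 = 33
ES_F = 14; EF_F = 14+5 = 19
ES_G = 14; EF_G = 14+4 = 18
ES_H = max(EF_D=25, EF_E=33, EF_F=19, EF_G=18) = 33; EF_H = 33+4 = 37
Expected project duration μ = 37 weeks. Critical path: B → C → E → H.

Variance along critical path = 7.111 + 0.111 + 1.778 + 1.778 = 10.778; σ = √10.778 = 3.283 weeks.
Z = (41 − 37) / 3.283 = 1.218
P(T ≤ 41) = Φ(1.218) ≈ 0.888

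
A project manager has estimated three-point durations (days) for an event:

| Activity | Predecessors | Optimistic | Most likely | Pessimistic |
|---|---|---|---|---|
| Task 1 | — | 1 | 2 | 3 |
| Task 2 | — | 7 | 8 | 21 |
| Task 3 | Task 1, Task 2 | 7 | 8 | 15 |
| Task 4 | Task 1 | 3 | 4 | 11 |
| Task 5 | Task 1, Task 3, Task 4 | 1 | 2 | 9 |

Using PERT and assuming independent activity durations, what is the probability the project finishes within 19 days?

0.159

te_Task 1 = (1 + 4·2 + 3)/6 = 12/6 = 2; σ²_Task 1 = ((3−1)/6)² = 0.111
te_Task 2 = (7 + 4·8 + 21)/6 = 60/6 = 10; σ²_Task 2 = ((21−7)/6)² = 5.444
te_Task 3 = (7 + 4·8 + 15)/6 = 54/6 = 9; σ²_Task 3 = ((15−7)/6)² = 1.778
te_Task 4 = (3 + 4·4 + 11)/6 = 30/6 = 5; σ²_Task 4 = ((11−3)/6)² = 1.778
te_Task 5 = (1 + 4·2 + 9)/6 = 18/6 = 3; σ²_Task 5 = ((9−1)/6)² = 1.778

Forward pass:
ES_Task 1 = 0; EF_Task 1 = 2
ES_Task 2 = 0; EF_Task 2 = 10
ES_Task 3 = max(EF_Task 1=2, EF_Task 2=10) = 10; EF_Task 3 = 10+9 = 19
ES_Task 4 = 2; EF_Task 4 = 2+5 = 7
ES_Task 5 = max(EF_Task 1=2, EF_Task 3=19, EF_Task 4=7) = 19; EF_Task 5 = 19+3 = 22
Expected project duration μ = 22 days. Critical path: Task 2 → Task 3 → Task 5.

Variance along critical path = 5.444 + 1.778 + 1.778 = 9.000; σ = √9.000 = 3.000 days.
Z = (19 − 22) / 3.000 = -1.000
P(T ≤ 19) = Φ(-1.000) ≈ 0.159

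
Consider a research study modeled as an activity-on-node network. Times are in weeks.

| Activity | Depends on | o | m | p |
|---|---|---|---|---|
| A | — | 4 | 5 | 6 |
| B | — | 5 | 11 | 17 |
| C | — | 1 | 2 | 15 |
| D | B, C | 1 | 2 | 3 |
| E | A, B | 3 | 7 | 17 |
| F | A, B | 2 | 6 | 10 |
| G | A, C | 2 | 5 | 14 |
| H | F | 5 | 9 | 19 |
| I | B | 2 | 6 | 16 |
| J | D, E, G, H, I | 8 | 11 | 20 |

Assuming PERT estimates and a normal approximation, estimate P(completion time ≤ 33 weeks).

te_A = (4 + 4·5 + 6)/6 = 30/6 = 5; σ²_A = ((6−4)/6)² = 0.111
te_B = (5 + 4·11 + 17)/6 = 66/6 = 11; σ²_B = ((17−5)/6)² = 4.000
te_C = (1 + 4·2 + 15)/6 = 24/6 = 4; σ²_C = ((15−1)/6)² = 5.444
te_D = (1 + 4·2 + 3)/6 = 12/6 = 2; σ²_D = ((3−1)/6)² = 0.111
te_E = (3 + 4·7 + 17)/6 = 48/6 = 8; σ²_E = ((17−3)/6)² = 5.444
te_F = (2 + 4·6 + 10)/6 = 36/6 = 6; σ²_F = ((10−2)/6)² = 1.778
te_G = (2 + 4·5 + 14)/6 = 36/6 = 6; σ²_G = ((14−2)/6)² = 4.000
te_H = (5 + 4·9 + 19)/6 = 60/6 = 10; σ²_H = ((19−5)/6)² = 5.444
te_I = (2 + 4·6 + 16)/6 = 42/6 = 7; σ²_I = ((16−2)/6)² = 5.444
te_J = (8 + 4·11 + 20)/6 = 72/6 = 12; σ²_J = ((20−8)/6)² = 4.000

Forward pass:
ES_A = 0; EF_A = 5
ES_B = 0; EF_B = 11
ES_C = 0; EF_C = 4
ES_D = max(EF_B=11, EF_C=4) = 11; EF_D = 11+2 = 13
ES_E = max(EF_A=5, EF_B=11) = 11; EF_E = 11+8 = 19
ES_F = max(EF_A=5, EF_B=11) = 11; EF_F = 11+6 = 17
ES_G = max(EF_A=5, EF_C=4) = 5; EF_G = 5+6 = 11
ES_H = 17; EF_H = 17+10 = 27
ES_I = 11; EF_I = 11+7 = 18
ES_J = max(EF_D=13, EF_E=19, EF_G=11, EF_H=27, EF_I=18) = 27; EF_J = 27+12 = 39
Expected project duration μ = 39 weeks. Critical path: B → F → H → J.

Variance along critical path = 4.000 + 1.778 + 5.444 + 4.000 = 15.222; σ = √15.222 = 3.902 weeks.
Z = (33 − 39) / 3.902 = -1.538
P(T ≤ 33) = Φ(-1.538) ≈ 0.062

0.062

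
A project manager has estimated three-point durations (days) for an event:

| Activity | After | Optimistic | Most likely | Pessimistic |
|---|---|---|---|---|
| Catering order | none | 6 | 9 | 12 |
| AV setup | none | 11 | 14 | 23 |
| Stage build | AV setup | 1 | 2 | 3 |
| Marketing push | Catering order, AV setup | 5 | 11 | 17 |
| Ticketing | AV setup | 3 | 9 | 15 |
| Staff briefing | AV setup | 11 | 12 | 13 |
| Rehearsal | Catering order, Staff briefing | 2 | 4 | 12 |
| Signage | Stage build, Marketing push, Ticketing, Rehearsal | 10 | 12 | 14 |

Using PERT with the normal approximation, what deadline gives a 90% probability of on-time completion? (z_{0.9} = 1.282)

te_Catering order = (6 + 4·9 + 12)/6 = 54/6 = 9; σ²_Catering order = ((12−6)/6)² = 1.000
te_AV setup = (11 + 4·14 + 23)/6 = 90/6 = 15; σ²_AV setup = ((23−11)/6)² = 4.000
te_Stage build = (1 + 4·2 + 3)/6 = 12/6 = 2; σ²_Stage build = ((3−1)/6)² = 0.111
te_Marketing push = (5 + 4·11 + 17)/6 = 66/6 = 11; σ²_Marketing push = ((17−5)/6)² = 4.000
te_Ticketing = (3 + 4·9 + 15)/6 = 54/6 = 9; σ²_Ticketing = ((15−3)/6)² = 4.000
te_Staff briefing = (11 + 4·12 + 13)/6 = 72/6 = 12; σ²_Staff briefing = ((13−11)/6)² = 0.111
te_Rehearsal = (2 + 4·4 + 12)/6 = 30/6 = 5; σ²_Rehearsal = ((12−2)/6)² = 2.778
te_Signage = (10 + 4·12 + 14)/6 = 72/6 = 12; σ²_Signage = ((14−10)/6)² = 0.444

Forward pass:
ES_Catering order = 0; EF_Catering order = 9
ES_AV setup = 0; EF_AV setup = 15
ES_Stage build = 15; EF_Stage build = 15+2 = 17
ES_Marketing push = max(EF_Catering order=9, EF_AV setup=15) = 15; EF_Marketing push = 15+11 = 26
ES_Ticketing = 15; EF_Ticketing = 15+9 = 24
ES_Staff briefing = 15; EF_Staff briefing = 15+12 = 27
ES_Rehearsal = max(EF_Catering order=9, EF_Staff briefing=27) = 27; EF_Rehearsal = 27+5 = 32
ES_Signage = max(EF_Stage build=17, EF_Marketing push=26, EF_Ticketing=24, EF_Rehearsal=32) = 32; EF_Signage = 32+12 = 44
Expected project duration μ = 44 days. Critical path: AV setup → Staff briefing → Rehearsal → Signage.

Variance along critical path = 4.000 + 0.111 + 2.778 + 0.444 = 7.333; σ = 2.708 days.
D = μ + z·σ = 44 + 1.282·2.708 = 47.5 days

47.5 days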